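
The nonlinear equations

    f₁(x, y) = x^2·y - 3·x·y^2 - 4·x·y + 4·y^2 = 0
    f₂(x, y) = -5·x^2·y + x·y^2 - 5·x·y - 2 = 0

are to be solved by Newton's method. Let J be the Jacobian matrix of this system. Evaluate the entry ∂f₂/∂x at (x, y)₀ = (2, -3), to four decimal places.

∂f₂/∂x = -10·x·y + y^2 - 5·y.
At (2, -3) this is 84.0000.

84.0000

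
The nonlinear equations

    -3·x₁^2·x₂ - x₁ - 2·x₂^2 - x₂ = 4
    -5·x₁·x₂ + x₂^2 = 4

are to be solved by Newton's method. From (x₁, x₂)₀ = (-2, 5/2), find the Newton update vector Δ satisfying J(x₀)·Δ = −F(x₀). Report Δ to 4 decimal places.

At (-2, 5/2): F = (-47.0000, 27.2500).
Jacobian J = [[-6·x₁·x₂ - 1, -3·x₁^2 - 4·x₂ - 1], [-5·x₂, -5·x₁ + 2·x₂]].
At the point, J = [[29.0000, -23.0000], [-12.5000, 15.0000]] (det J = 147.5000).
Solving J·Δ = −F gives Δ = (0.5305, -1.3746).

(0.5305, -1.3746)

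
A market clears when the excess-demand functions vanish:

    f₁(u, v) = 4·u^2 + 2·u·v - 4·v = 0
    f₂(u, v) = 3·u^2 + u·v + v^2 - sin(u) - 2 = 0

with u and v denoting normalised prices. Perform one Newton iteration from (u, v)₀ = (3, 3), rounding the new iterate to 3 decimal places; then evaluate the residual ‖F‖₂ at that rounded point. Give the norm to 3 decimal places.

At (3, 3): F = (42.000, 42.85888).
Jacobian J = [[8·u + 2·v, 2·u - 4], [6·u + v - cos(u), u + 2·v]].
At the point, J = [[30.000, 2.000], [21.98999, 9.000]] (det J = 226.02002).
Solving J·Δ = −F gives Δ = (-1.293, -1.602).
Then the next iterate is (u, v)₁ = (1.707, 1.398).
Re-evaluating at (1.707, 1.398): F = (10.83617, 10.09160), so ‖F‖₂ = 14.808.

14.808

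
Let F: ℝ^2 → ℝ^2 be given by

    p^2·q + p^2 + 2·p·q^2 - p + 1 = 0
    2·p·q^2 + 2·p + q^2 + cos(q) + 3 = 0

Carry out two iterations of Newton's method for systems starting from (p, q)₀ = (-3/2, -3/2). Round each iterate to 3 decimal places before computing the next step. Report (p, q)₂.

At (-3/2, -3/2): F = (-5.375, -4.42926).
Jacobian J = [[2·p·q + 2·p + 2·q^2 - 1, p^2 + 4·p·q], [2·q^2 + 2, 4·p·q + 2·q - sin(q)]].
At the point, J = [[5.000, 11.250], [6.500, 6.99749]] (det J = -38.13753).
Solving J·Δ = −F gives Δ = (0.320, 0.335).
Then the next iterate is (p, q)₁ = (-1.180, -1.165).
Round to (-1.180, -1.165) and repeat: F = (-1.25280, -0.81108), J = [[2.10385, 6.89120], [4.71445, 4.08759]].
Δ = (0.020, 0.176), so (p, q)₂ = (-1.160, -0.989).

(-1.160, -0.989)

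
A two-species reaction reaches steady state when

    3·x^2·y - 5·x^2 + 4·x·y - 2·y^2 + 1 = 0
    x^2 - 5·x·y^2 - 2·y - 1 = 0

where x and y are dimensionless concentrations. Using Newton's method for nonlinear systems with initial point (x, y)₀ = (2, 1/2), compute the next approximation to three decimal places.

(0.698, 0.160)

At (2, 1/2): F = (-9.500, -0.500).
Jacobian J = [[6·x·y - 10·x + 4·y, 3·x^2 + 4·x - 4·y], [2·x - 5·y^2, -10·x·y - 2]].
At the point, J = [[-12.000, 18.000], [2.750, -12.000]] (det J = 94.500).
Solving J·Δ = −F gives Δ = (-1.302, -0.340).
Then the next iterate is (x, y)₁ = (0.698, 0.160).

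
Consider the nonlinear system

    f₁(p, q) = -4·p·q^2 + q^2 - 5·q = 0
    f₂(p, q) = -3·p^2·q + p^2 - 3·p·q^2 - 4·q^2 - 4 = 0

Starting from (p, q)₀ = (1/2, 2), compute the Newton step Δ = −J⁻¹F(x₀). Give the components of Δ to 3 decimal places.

(-0.347, -0.938)

At (1/2, 2): F = (-14.000, -27.250).
Jacobian J = [[-4·q^2, -8·p·q + 2·q - 5], [-6·p·q + 2·p - 3·q^2, -3·p^2 - 6·p·q - 8·q]].
At the point, J = [[-16.000, -9.000], [-17.000, -22.750]] (det J = 211.000).
Solving J·Δ = −F gives Δ = (-0.347, -0.938).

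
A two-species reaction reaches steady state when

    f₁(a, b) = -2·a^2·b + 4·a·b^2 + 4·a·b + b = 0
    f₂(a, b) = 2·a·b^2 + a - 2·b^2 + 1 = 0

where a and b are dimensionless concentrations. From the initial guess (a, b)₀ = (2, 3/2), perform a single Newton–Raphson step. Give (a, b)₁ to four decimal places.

At (2, 3/2): F = (19.5000, 7.5000).
Jacobian J = [[-4·a·b + 4·b^2 + 4·b, -2·a^2 + 8·a·b + 4·a + 1], [2·b^2 + 1, 4·a·b - 4·b]].
At the point, J = [[3.0000, 25.0000], [5.5000, 6.0000]] (det J = -119.5000).
Solving J·Δ = −F gives Δ = (-0.5900, -0.7092).
Then the next iterate is (a, b)₁ = (1.4100, 0.7908).

(1.4100, 0.7908)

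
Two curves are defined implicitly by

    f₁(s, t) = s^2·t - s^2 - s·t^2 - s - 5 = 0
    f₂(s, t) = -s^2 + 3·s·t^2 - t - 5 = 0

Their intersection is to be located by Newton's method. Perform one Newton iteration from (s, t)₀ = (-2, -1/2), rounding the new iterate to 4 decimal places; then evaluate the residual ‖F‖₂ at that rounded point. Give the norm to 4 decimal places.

7.0304

At (-2, -1/2): F = (-8.5000, -10.0000).
Jacobian J = [[2·s·t - 2·s - t^2 - 1, s^2 - 2·s·t], [-2·s + 3·t^2, 6·s·t - 1]].
At the point, J = [[4.7500, 2.0000], [4.7500, 5.0000]] (det J = 14.2500).
Solving J·Δ = −F gives Δ = (1.5789, 0.5000).
Then the next iterate is (s, t)₁ = (-0.4211, 0.0000).
Re-evaluating at (-0.4211, 0.0000): F = (-4.756225, -5.177325), so ‖F‖₂ = 7.0304.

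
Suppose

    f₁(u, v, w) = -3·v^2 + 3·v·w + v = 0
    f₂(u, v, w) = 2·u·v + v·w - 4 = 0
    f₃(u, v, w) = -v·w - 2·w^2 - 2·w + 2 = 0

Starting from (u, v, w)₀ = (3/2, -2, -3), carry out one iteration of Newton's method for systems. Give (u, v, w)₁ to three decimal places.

(-0.076, -1.273, -1.848)

At (3/2, -2, -3): F = (4.000, -4.000, -16.000).
Jacobian J = [[0, -6·v + 3·w + 1, 3·v], [2·v, 2·u + w, v], [0, -w, -v - 4·w - 2]].
At the point, J = [[0.000, 4.000, -6.000], [-4.000, 0.000, -2.000], [0.000, 3.000, 12.000]] (det J = 264.000).
Solving J·Δ = −F gives Δ = (-1.576, 0.727, 1.152).
Then the next iterate is (u, v, w)₁ = (-0.076, -1.273, -1.848).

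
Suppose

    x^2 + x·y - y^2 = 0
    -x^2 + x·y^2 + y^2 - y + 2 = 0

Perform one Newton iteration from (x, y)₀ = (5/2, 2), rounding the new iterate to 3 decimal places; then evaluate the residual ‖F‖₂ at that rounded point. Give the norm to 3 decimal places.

3.422

At (5/2, 2): F = (7.250, 7.750).
Jacobian J = [[2·x + y, x - 2·y], [-2·x + y^2, 2·x·y + 2·y - 1]].
At the point, J = [[7.000, -1.500], [-1.000, 13.000]] (det J = 89.500).
Solving J·Δ = −F gives Δ = (-1.183, -0.687).
Then the next iterate is (x, y)₁ = (1.317, 1.313).
Re-evaluating at (1.317, 1.313): F = (1.73974, 2.94695), so ‖F‖₂ = 3.422.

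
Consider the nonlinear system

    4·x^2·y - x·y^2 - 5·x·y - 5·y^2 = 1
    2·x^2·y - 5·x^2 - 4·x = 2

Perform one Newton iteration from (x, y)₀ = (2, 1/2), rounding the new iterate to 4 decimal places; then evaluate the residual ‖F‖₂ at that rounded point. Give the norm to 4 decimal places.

At (2, 1/2): F = (0.2500, -26.0000).
Jacobian J = [[8·x·y - y^2 - 5·y, 4·x^2 - 2·x·y - 5·x - 10·y], [4·x·y - 10·x - 4, 2·x^2]].
At the point, J = [[5.2500, -1.0000], [-20.0000, 8.0000]] (det J = 22.0000).
Solving J·Δ = −F gives Δ = (1.0909, 5.9773).
Then the next iterate is (x, y)₁ = (3.0909, 6.4773).
Re-evaluating at (3.0909, 6.4773): F = (-193.032742, 61.631966), so ‖F‖₂ = 202.6330.

202.6330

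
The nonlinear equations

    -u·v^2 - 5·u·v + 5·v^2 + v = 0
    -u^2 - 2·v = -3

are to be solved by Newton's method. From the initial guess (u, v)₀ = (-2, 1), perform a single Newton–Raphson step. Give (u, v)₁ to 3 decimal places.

(-1.557, 0.386)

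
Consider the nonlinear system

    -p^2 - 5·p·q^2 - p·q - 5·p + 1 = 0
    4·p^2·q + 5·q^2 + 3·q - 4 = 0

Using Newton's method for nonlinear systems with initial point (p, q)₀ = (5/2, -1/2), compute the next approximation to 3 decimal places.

At (5/2, -1/2): F = (-19.625, -16.750).
Jacobian J = [[-2·p - 5·q^2 - q - 5, -10·p·q - p], [8·p·q, 4·p^2 + 10·q + 3]].
At the point, J = [[-10.750, 10.000], [-10.000, 23.000]] (det J = -147.250).
Solving J·Δ = −F gives Δ = (-1.928, -0.110).
Then the next iterate is (p, q)₁ = (0.572, -0.610).

(0.572, -0.610)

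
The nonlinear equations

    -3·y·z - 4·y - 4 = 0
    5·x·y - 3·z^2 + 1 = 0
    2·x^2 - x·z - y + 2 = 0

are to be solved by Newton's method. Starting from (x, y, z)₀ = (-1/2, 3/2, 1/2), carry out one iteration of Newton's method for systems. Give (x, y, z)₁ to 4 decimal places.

At (-1/2, 3/2, 1/2): F = (-12.2500, -3.5000, 1.2500).
Jacobian J = [[0, -3·z - 4, -3·y], [5·y, 5·x, -6·z], [4·x - z, -1, -x]].
At the point, J = [[0.0000, -5.5000, -4.5000], [7.5000, -2.5000, -3.0000], [-2.5000, -1.0000, 0.5000]] (det J = 41.2500).
Solving J·Δ = −F gives Δ = (-0.8061, 1.1818, -4.1667).
Then the next iterate is (x, y, z)₁ = (-1.3061, 2.6818, -3.6667).

(-1.3061, 2.6818, -3.6667)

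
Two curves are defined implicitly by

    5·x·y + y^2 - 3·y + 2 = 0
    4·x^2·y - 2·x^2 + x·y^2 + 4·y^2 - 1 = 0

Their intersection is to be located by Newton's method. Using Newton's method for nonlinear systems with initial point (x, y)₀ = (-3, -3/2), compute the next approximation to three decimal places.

(-2.437, -0.213)

At (-3, -3/2): F = (31.250, -70.750).
Jacobian J = [[5·y, 5·x + 2·y - 3], [8·x·y - 4·x + y^2, 4·x^2 + 2·x·y + 8·y]].
At the point, J = [[-7.500, -21.000], [50.250, 33.000]] (det J = 807.750).
Solving J·Δ = −F gives Δ = (0.563, 1.287).
Then the next iterate is (x, y)₁ = (-2.437, -0.213).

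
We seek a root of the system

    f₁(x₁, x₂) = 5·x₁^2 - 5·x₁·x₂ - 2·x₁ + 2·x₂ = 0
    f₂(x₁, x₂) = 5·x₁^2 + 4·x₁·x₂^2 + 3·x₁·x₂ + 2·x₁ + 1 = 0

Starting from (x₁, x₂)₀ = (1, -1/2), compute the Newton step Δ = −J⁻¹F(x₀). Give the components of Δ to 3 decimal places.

(-0.750, -1.125)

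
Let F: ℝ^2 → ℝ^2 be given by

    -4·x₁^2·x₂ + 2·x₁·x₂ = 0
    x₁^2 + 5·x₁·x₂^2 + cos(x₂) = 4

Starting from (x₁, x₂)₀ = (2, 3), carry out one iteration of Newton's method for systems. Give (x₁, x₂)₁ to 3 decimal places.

(1.436, 1.975)

At (2, 3): F = (-36.000, 89.01001).
Jacobian J = [[-8·x₁·x₂ + 2·x₂, -4·x₁^2 + 2·x₁], [2·x₁ + 5·x₂^2, 10·x₁·x₂ - sin(x₂)]].
At the point, J = [[-42.000, -12.000], [49.000, 59.85888]] (det J = -1926.07296).
Solving J·Δ = −F gives Δ = (-0.564, -1.025).
Then the next iterate is (x₁, x₂)₁ = (1.436, 1.975).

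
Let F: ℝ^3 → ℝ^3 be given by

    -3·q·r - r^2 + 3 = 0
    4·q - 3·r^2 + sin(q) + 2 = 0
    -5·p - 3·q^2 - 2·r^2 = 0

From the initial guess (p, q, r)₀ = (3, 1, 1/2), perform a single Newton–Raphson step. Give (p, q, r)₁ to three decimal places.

(0.130, 0.090, 1.154)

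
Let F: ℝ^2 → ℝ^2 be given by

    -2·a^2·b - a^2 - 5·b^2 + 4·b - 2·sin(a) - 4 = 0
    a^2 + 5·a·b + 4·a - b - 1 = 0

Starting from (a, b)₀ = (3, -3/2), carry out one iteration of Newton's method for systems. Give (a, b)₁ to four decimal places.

At (3, -3/2): F = (-3.532240, -1.0000).
Jacobian J = [[-4·a·b - 2·a - 2·cos(a), -2·a^2 - 10·b + 4], [2·a + 5·b + 4, 5·a - 1]].
At the point, J = [[13.979985, 1.0000], [2.5000, 14.0000]] (det J = 193.219790).
Solving J·Δ = −F gives Δ = (0.2508, 0.0267).
Then the next iterate is (a, b)₁ = (3.2508, -1.4733).

(3.2508, -1.4733)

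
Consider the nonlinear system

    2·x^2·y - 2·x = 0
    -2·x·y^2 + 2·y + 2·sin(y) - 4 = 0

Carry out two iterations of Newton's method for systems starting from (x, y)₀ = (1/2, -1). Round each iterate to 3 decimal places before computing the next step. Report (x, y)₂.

(-0.018, 1.188)

At (1/2, -1): F = (-1.500, -8.68294).
Jacobian J = [[4·x·y - 2, 2·x^2], [-2·y^2, -4·x·y + 2·cos(y) + 2]].
At the point, J = [[-4.000, 0.500], [-2.000, 5.08060]] (det J = -19.32242).
Solving J·Δ = −F gives Δ = (-0.170, 1.642).
Then the next iterate is (x, y)₁ = (0.330, 0.642).
Round to (0.330, 0.642) and repeat: F = (-0.52017, -1.79043), J = [[-1.15256, 0.21780], [-0.82433, 2.75436]].
Δ = (-0.348, 0.546), so (x, y)₂ = (-0.018, 1.188).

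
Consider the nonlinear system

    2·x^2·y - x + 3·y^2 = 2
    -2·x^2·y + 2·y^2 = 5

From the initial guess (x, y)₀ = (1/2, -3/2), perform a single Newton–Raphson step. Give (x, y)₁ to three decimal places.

At (1/2, -3/2): F = (3.500, 0.250).
Jacobian J = [[4·x·y - 1, 2·x^2 + 6·y], [-4·x·y, -2·x^2 + 4·y]].
At the point, J = [[-4.000, -8.500], [3.000, -6.500]] (det J = 51.500).
Solving J·Δ = −F gives Δ = (0.400, 0.223).
Then the next iterate is (x, y)₁ = (0.900, -1.277).

(0.900, -1.277)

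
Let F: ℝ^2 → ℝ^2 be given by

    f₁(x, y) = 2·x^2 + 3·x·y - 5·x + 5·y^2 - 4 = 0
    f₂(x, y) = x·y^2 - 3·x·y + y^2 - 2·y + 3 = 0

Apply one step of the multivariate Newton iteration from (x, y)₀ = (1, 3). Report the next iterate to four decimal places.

At (1, 3): F = (47.0000, 6.0000).
Jacobian J = [[4·x + 3·y - 5, 3·x + 10·y], [y^2 - 3·y, 2·x·y - 3·x + 2·y - 2]].
At the point, J = [[8.0000, 33.0000], [0.0000, 7.0000]] (det J = 56.0000).
Solving J·Δ = −F gives Δ = (-2.3393, -0.8571).
Then the next iterate is (x, y)₁ = (-1.3393, 2.1429).

(-1.3393, 2.1429)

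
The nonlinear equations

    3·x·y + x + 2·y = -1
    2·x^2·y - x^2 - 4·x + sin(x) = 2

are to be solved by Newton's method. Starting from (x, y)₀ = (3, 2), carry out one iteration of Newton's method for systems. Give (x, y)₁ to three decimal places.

(21.904, -12.393)

At (3, 2): F = (26.000, 13.14112).
Jacobian J = [[3·y + 1, 3·x + 2], [4·x·y - 2·x + cos(x) - 4, 2·x^2]].
At the point, J = [[7.000, 11.000], [13.01001, 18.000]] (det J = -17.11008).
Solving J·Δ = −F gives Δ = (18.904, -14.393).
Then the next iterate is (x, y)₁ = (21.904, -12.393).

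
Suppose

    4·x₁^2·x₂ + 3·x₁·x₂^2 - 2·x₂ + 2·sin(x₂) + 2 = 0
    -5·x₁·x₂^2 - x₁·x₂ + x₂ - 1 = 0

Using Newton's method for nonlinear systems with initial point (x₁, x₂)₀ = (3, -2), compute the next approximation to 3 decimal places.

At (3, -2): F = (-31.81859, -57.000).
Jacobian J = [[8·x₁·x₂ + 3·x₂^2, 4·x₁^2 + 6·x₁·x₂ + 2·cos(x₂) - 2], [-5·x₂^2 - x₂, -10·x₁·x₂ - x₁ + 1]].
At the point, J = [[-36.000, -2.83229], [-18.000, 58.000]] (det J = -2138.98129).
Solving J·Δ = −F gives Δ = (-0.938, 0.692).
Then the next iterate is (x₁, x₂)₁ = (2.062, -1.308).

(2.062, -1.308)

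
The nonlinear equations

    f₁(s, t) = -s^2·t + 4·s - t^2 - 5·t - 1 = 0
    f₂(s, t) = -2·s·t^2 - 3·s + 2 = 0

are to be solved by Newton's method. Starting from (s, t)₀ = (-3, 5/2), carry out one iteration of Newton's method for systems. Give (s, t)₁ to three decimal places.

At (-3, 5/2): F = (-54.250, 48.500).
Jacobian J = [[-2·s·t + 4, -s^2 - 2·t - 5], [-2·t^2 - 3, -4·s·t]].
At the point, J = [[19.000, -19.000], [-15.500, 30.000]] (det J = 275.500).
Solving J·Δ = −F gives Δ = (2.563, -0.293).
Then the next iterate is (s, t)₁ = (-0.437, 2.207).

(-0.437, 2.207)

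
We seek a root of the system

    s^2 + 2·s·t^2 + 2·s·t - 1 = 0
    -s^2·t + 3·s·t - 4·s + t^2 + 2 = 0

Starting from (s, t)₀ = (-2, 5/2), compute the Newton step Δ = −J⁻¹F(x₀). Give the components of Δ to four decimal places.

(0.1949, -1.2237)

At (-2, 5/2): F = (-32.0000, -8.7500).
Jacobian J = [[2·s + 2·t^2 + 2·t, 4·s·t + 2·s], [-2·s·t + 3·t - 4, -s^2 + 3·s + 2·t]].
At the point, J = [[13.5000, -24.0000], [13.5000, -5.0000]] (det J = 256.5000).
Solving J·Δ = −F gives Δ = (0.1949, -1.2237).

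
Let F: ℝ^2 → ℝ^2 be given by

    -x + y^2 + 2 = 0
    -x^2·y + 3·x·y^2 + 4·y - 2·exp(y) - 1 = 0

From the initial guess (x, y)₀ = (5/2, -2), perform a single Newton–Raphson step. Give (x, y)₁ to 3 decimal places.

At (5/2, -2): F = (3.500, 33.22933).
Jacobian J = [[-1, 2·y], [-2·x·y + 3·y^2, -x^2 + 6·x·y - 2·exp(y) + 4]].
At the point, J = [[-1.000, -4.000], [22.000, -32.52067]] (det J = 120.52067).
Solving J·Δ = −F gives Δ = (-0.158, 0.915).
Then the next iterate is (x, y)₁ = (2.342, -1.085).

(2.342, -1.085)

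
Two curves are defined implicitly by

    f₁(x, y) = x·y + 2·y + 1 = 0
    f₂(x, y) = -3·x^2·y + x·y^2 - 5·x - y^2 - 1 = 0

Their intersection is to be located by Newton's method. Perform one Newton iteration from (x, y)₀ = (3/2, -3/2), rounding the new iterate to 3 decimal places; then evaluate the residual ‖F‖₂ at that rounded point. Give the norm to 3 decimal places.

At (3/2, -3/2): F = (-4.250, 2.750).
Jacobian J = [[y, x + 2], [-6·x·y + y^2 - 5, -3·x^2 + 2·x·y - 2·y]].
At the point, J = [[-1.500, 3.500], [10.750, -8.250]] (det J = -25.250).
Solving J·Δ = −F gives Δ = (1.007, 1.646).
Then the next iterate is (x, y)₁ = (2.507, 0.146).
Re-evaluating at (2.507, 0.146): F = (1.65802, -16.25573), so ‖F‖₂ = 16.340.

16.340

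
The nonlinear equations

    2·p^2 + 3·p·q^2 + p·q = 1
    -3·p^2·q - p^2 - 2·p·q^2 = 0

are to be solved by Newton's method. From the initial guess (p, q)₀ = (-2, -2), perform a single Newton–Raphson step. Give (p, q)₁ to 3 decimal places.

(-1.236, -1.479)

At (-2, -2): F = (-13.000, 36.000).
Jacobian J = [[4·p + 3·q^2 + q, 6·p·q + p], [-6·p·q - 2·p - 2·q^2, -3·p^2 - 4·p·q]].
At the point, J = [[2.000, 22.000], [-28.000, -28.000]] (det J = 560.000).
Solving J·Δ = −F gives Δ = (0.764, 0.521).
Then the next iterate is (p, q)₁ = (-1.236, -1.479).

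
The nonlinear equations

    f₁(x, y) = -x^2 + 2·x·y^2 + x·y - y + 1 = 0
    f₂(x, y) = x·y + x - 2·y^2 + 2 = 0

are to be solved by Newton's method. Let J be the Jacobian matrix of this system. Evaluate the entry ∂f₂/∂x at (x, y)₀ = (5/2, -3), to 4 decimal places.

-2.0000

∂f₂/∂x = y + 1.
At (5/2, -3) this is -2.0000.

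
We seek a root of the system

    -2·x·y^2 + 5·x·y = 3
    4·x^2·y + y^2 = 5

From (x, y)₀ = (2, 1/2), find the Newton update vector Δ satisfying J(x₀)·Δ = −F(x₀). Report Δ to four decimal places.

At (2, 1/2): F = (1.0000, 3.2500).
Jacobian J = [[-2·y^2 + 5·y, -4·x·y + 5·x], [8·x·y, 4·x^2 + 2·y]].
At the point, J = [[2.0000, 6.0000], [8.0000, 17.0000]] (det J = -14.0000).
Solving J·Δ = −F gives Δ = (-0.1786, -0.1071).

(-0.1786, -0.1071)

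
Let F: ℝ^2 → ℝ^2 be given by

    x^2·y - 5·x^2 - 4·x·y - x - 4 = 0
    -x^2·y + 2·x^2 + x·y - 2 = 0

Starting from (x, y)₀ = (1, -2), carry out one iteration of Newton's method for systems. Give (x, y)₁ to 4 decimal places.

(1.0000, -3.3333)

At (1, -2): F = (-4.0000, 0.0000).
Jacobian J = [[2·x·y - 10·x - 4·y - 1, x^2 - 4·x], [-2·x·y + 4·x + y, -x^2 + x]].
At the point, J = [[-7.0000, -3.0000], [6.0000, 0.0000]] (det J = 18.0000).
Solving J·Δ = −F gives Δ = (0.0000, -1.3333).
Then the next iterate is (x, y)₁ = (1.0000, -3.3333).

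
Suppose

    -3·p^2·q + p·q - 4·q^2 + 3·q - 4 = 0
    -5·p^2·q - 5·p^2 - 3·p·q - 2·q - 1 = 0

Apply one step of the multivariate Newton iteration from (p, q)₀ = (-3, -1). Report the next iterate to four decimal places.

(-1.8780, -1.1220)

At (-3, -1): F = (19.0000, -8.0000).
Jacobian J = [[-6·p·q + q, -3·p^2 + p - 8·q + 3], [-10·p·q - 10·p - 3·q, -5·p^2 - 3·p - 2]].
At the point, J = [[-19.0000, -19.0000], [3.0000, -38.0000]] (det J = 779.0000).
Solving J·Δ = −F gives Δ = (1.1220, -0.1220).
Then the next iterate is (p, q)₁ = (-1.8780, -1.1220).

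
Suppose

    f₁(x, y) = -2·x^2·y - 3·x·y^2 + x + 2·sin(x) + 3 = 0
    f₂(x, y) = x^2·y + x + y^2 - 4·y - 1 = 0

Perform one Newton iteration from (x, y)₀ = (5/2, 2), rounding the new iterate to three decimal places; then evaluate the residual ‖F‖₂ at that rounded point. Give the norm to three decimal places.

12.674

At (5/2, 2): F = (-48.30306, 10.000).
Jacobian J = [[-4·x·y - 3·y^2 + 2·cos(x) + 1, -2·x^2 - 6·x·y], [2·x·y + 1, x^2 + 2·y - 4]].
At the point, J = [[-32.60229, -42.500], [11.000, 6.250]] (det J = 263.73570).
Solving J·Δ = −F gives Δ = (-0.467, -0.778).
Then the next iterate is (x, y)₁ = (2.033, 1.222).
Re-evaluating at (2.033, 1.222): F = (-12.38566, 2.68892), so ‖F‖₂ = 12.674.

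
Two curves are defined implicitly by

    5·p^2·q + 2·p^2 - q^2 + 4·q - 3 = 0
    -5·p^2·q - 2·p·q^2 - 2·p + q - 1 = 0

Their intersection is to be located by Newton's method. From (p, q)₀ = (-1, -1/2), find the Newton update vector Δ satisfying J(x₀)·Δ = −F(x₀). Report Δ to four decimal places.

(0.0072, 0.5743)

At (-1, -1/2): F = (-5.7500, 3.5000).
Jacobian J = [[10·p·q + 4·p, 5·p^2 - 2·q + 4], [-10·p·q - 2·q^2 - 2, -5·p^2 - 4·p·q + 1]].
At the point, J = [[1.0000, 10.0000], [-7.5000, -6.0000]] (det J = 69.0000).
Solving J·Δ = −F gives Δ = (0.0072, 0.5743).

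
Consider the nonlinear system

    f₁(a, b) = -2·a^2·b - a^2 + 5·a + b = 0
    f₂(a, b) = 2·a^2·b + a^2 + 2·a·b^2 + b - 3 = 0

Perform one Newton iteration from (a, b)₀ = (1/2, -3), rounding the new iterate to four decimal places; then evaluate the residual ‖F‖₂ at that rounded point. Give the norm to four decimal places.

At (1/2, -3): F = (0.7500, 1.7500).
Jacobian J = [[-4·a·b - 2·a + 5, -2·a^2 + 1], [4·a·b + 2·a + 2·b^2, 2·a^2 + 4·a·b + 1]].
At the point, J = [[10.0000, 0.5000], [13.0000, -4.5000]] (det J = -51.5000).
Solving J·Δ = −F gives Δ = (-0.0825, 0.1505).
Then the next iterate is (a, b)₁ = (0.4175, -2.8495).
Re-evaluating at (0.4175, -2.8495): F = (0.057065, 0.111343), so ‖F‖₂ = 0.1251.

0.1251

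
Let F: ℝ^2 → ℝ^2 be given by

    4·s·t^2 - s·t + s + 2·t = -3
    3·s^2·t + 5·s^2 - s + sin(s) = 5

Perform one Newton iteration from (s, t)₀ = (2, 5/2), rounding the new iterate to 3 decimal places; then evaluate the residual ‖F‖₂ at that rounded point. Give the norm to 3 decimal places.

At (2, 5/2): F = (55.000, 43.90930).
Jacobian J = [[4·t^2 - t + 1, 8·s·t - s + 2], [6·s·t + 10·s + cos(s) - 1, 3·s^2]].
At the point, J = [[23.500, 40.000], [48.58385, 12.000]] (det J = -1661.35413).
Solving J·Δ = −F gives Δ = (-0.660, -0.987).
Then the next iterate is (s, t)₁ = (1.340, 1.513).
Re-evaluating at (1.340, 1.513): F = (17.60853, 11.76171), so ‖F‖₂ = 21.175.

21.175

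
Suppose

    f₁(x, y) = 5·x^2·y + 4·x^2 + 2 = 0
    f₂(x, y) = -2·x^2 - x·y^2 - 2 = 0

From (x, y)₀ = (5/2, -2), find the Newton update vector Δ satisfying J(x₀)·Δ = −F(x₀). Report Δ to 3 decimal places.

(-2.986, -1.731)

At (5/2, -2): F = (-35.500, -24.500).
Jacobian J = [[10·x·y + 8·x, 5·x^2], [-4·x - y^2, -2·x·y]].
At the point, J = [[-30.000, 31.250], [-14.000, 10.000]] (det J = 137.500).
Solving J·Δ = −F gives Δ = (-2.986, -1.731).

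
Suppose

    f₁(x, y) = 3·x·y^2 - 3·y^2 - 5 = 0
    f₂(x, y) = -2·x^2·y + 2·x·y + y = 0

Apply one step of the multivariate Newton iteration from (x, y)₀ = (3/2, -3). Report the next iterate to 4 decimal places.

(1.4021, -2.3492)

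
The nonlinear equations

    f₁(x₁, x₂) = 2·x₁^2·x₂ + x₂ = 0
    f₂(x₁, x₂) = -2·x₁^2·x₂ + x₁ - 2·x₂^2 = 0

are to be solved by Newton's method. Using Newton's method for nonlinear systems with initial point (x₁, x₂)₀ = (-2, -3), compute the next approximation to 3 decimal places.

At (-2, -3): F = (-27.000, 4.000).
Jacobian J = [[4·x₁·x₂, 2·x₁^2 + 1], [-4·x₁·x₂ + 1, -2·x₁^2 - 4·x₂]].
At the point, J = [[24.000, 9.000], [-23.000, 4.000]] (det J = 303.000).
Solving J·Δ = −F gives Δ = (0.475, 1.733).
Then the next iterate is (x₁, x₂)₁ = (-1.525, -1.267).

(-1.525, -1.267)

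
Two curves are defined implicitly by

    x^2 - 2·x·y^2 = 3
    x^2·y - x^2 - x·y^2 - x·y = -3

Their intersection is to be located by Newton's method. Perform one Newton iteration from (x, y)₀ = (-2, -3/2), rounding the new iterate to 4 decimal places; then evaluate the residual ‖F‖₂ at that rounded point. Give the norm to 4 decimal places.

2.5049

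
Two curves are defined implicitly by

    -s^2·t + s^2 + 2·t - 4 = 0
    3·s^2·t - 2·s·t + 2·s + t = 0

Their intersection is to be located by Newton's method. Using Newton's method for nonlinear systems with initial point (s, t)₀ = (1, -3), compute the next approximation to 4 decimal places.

(1.3077, 0.5385)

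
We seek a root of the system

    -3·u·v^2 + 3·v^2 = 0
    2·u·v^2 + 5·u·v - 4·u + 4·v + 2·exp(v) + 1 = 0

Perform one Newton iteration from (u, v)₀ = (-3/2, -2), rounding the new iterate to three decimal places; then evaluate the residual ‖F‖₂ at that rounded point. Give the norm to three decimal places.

At (-3/2, -2): F = (30.000, 2.27067).
Jacobian J = [[-3·v^2, -6·u·v + 6·v], [2·v^2 + 5·v - 4, 4·u·v + 5·u + 2·exp(v) + 4]].
At the point, J = [[-12.000, -30.000], [-6.000, 8.77067]] (det J = -285.24805).
Solving J·Δ = −F gives Δ = (1.161, 0.536).
Then the next iterate is (u, v)₁ = (-0.339, -1.464).
Re-evaluating at (-0.339, -1.464): F = (8.60962, -2.00906), so ‖F‖₂ = 8.841.

8.841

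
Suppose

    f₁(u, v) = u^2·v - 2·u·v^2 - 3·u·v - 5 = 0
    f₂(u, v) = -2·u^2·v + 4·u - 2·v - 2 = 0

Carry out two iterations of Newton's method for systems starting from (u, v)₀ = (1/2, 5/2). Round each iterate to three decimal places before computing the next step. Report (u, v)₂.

(-2.040, -3.867)

At (1/2, 5/2): F = (-14.375, -6.250).
Jacobian J = [[2·u·v - 2·v^2 - 3·v, u^2 - 4·u·v - 3·u], [-4·u·v + 4, -2·u^2 - 2]].
At the point, J = [[-17.500, -6.250], [-1.000, -2.500]] (det J = 37.500).
Solving J·Δ = −F gives Δ = (0.083, -2.533).
Then the next iterate is (u, v)₁ = (0.583, -0.033).
Round to (0.583, -0.033) and repeat: F = (-4.95477, 0.42043), J = [[0.05834, -1.33215], [4.07696, -2.67978]].
Δ = (-2.623, -3.834), so (u, v)₂ = (-2.040, -3.867).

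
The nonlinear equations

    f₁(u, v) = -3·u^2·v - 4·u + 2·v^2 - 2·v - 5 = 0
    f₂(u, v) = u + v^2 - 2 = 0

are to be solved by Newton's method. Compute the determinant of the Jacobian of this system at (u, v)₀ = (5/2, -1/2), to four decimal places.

19.2500

J = [[-6·u·v - 4, -3·u^2 + 4·v - 2], [1, 2·v]].
At the point, J = [[3.5000, -22.7500], [1.0000, -1.0000]].
det J = 19.2500.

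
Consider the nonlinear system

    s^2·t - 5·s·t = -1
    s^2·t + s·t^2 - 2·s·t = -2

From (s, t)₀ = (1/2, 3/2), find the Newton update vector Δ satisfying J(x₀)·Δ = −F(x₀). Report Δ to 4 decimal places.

At (1/2, 3/2): F = (-2.3750, 2.0000).
Jacobian J = [[2·s·t - 5·t, s^2 - 5·s], [2·s·t + t^2 - 2·t, s^2 + 2·s·t - 2·s]].
At the point, J = [[-6.0000, -2.2500], [0.7500, 0.7500]] (det J = -2.8125).
Solving J·Δ = −F gives Δ = (0.9667, -3.6333).

(0.9667, -3.6333)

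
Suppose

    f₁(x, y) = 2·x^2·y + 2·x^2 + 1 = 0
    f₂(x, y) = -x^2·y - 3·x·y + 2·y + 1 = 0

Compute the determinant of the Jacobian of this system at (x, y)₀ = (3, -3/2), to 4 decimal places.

-147.0000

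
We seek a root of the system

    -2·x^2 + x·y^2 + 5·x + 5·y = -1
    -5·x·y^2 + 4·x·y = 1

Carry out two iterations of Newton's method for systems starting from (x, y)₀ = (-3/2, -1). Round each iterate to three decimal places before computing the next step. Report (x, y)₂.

At (-3/2, -1): F = (-17.500, 12.500).
Jacobian J = [[-4·x + y^2 + 5, 2·x·y + 5], [-5·y^2 + 4·y, -10·x·y + 4·x]].
At the point, J = [[12.000, 8.000], [-9.000, -21.000]] (det J = -180.000).
Solving J·Δ = −F gives Δ = (1.486, -0.042).
Then the next iterate is (x, y)₁ = (-0.014, -1.042).
Round to (-0.014, -1.042) and repeat: F = (-4.29559, -0.86564), J = [[6.14176, 5.02918], [-9.59682, -0.20188]].
Δ = (-0.111, 0.990), so (x, y)₂ = (-0.125, -0.052).

(-0.125, -0.052)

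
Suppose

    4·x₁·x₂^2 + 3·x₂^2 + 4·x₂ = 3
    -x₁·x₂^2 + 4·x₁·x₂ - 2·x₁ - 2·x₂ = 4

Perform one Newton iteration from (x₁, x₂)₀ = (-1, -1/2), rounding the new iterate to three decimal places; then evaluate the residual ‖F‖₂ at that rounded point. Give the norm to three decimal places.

At (-1, -1/2): F = (-5.250, 1.250).
Jacobian J = [[4·x₂^2, 8·x₁·x₂ + 6·x₂ + 4], [-x₂^2 + 4·x₂ - 2, -2·x₁·x₂ + 4·x₁ - 2]].
At the point, J = [[1.000, 5.000], [-4.250, -7.000]] (det J = 14.250).
Solving J·Δ = −F gives Δ = (-2.140, 1.478).
Then the next iterate is (x₁, x₂)₁ = (-3.140, 0.978).
Re-evaluating at (-3.140, 0.978): F = (-8.23199, -8.95632), so ‖F‖₂ = 12.165.

12.165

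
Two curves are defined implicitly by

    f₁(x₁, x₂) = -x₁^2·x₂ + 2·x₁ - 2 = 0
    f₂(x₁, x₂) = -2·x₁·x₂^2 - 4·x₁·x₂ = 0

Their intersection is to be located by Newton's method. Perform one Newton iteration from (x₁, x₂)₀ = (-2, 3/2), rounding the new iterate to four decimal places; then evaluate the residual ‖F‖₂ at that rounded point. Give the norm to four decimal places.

At (-2, 3/2): F = (-12.0000, 21.0000).
Jacobian J = [[-2·x₁·x₂ + 2, -x₁^2], [-2·x₂^2 - 4·x₂, -4·x₁·x₂ - 4·x₁]].
At the point, J = [[8.0000, -4.0000], [-10.5000, 20.0000]] (det J = 118.0000).
Solving J·Δ = −F gives Δ = (1.3220, -0.3559).
Then the next iterate is (x₁, x₂)₁ = (-0.6780, 1.1441).
Re-evaluating at (-0.6780, 1.1441): F = (-3.881924, 4.877755), so ‖F‖₂ = 6.2339.

6.2339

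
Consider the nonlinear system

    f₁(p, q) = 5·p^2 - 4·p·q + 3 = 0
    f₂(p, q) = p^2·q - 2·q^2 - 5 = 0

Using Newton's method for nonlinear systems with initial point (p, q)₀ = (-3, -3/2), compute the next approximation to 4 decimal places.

At (-3, -3/2): F = (30.0000, -23.0000).
Jacobian J = [[10·p - 4·q, -4·p], [2·p·q, p^2 - 4·q]].
At the point, J = [[-24.0000, 12.0000], [9.0000, 15.0000]] (det J = -468.0000).
Solving J·Δ = −F gives Δ = (1.5513, 0.6026).
Then the next iterate is (p, q)₁ = (-1.4487, -0.8974).

(-1.4487, -0.8974)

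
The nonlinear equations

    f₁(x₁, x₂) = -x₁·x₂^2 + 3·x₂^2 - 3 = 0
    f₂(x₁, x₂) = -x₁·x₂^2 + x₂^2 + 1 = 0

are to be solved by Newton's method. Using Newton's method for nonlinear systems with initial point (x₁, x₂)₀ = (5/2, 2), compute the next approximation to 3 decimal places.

(2.000, 1.500)

At (5/2, 2): F = (-1.000, -5.000).
Jacobian J = [[-x₂^2, -2·x₁·x₂ + 6·x₂], [-x₂^2, -2·x₁·x₂ + 2·x₂]].
At the point, J = [[-4.000, 2.000], [-4.000, -6.000]] (det J = 32.000).
Solving J·Δ = −F gives Δ = (-0.500, -0.500).
Then the next iterate is (x₁, x₂)₁ = (2.000, 1.500).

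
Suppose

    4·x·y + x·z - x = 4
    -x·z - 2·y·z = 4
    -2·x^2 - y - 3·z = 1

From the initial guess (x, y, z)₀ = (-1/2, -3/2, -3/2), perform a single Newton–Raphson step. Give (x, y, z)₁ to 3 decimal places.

At (-1/2, -3/2, -3/2): F = (0.250, -9.250, 4.500).
Jacobian J = [[4·y + z - 1, 4·x, x], [-z, -2·z, -x - 2·y], [-4·x, -1, -3]].
At the point, J = [[-8.500, -2.000, -0.500], [1.500, 3.000, 3.500], [2.000, -1.000, -3.000]] (det J = 27.500).
Solving J·Δ = −F gives Δ = (-0.900, 4.064, -0.455).
Then the next iterate is (x, y, z)₁ = (-1.400, 2.564, -1.955).

(-1.400, 2.564, -1.955)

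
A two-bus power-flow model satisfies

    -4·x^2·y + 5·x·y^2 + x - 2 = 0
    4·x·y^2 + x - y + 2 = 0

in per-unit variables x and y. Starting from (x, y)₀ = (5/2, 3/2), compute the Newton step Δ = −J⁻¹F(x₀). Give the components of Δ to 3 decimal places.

(-0.901, -0.569)

At (5/2, 3/2): F = (-8.875, 25.500).
Jacobian J = [[-8·x·y + 5·y^2 + 1, -4·x^2 + 10·x·y], [4·y^2 + 1, 8·x·y - 1]].
At the point, J = [[-17.750, 12.500], [10.000, 29.000]] (det J = -639.750).
Solving J·Δ = −F gives Δ = (-0.901, -0.569).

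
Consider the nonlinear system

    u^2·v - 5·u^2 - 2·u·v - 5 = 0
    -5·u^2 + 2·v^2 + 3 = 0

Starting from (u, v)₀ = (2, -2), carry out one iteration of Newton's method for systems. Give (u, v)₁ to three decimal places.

(0.958, -0.521)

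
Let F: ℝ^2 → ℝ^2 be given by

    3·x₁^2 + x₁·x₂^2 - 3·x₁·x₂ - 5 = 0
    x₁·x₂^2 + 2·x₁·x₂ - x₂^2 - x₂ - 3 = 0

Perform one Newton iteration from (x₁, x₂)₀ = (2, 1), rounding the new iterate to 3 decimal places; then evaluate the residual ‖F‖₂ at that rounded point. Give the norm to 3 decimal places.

0.269

At (2, 1): F = (3.000, 1.000).
Jacobian J = [[6·x₁ + x₂^2 - 3·x₂, 2·x₁·x₂ - 3·x₁], [x₂^2 + 2·x₂, 2·x₁·x₂ + 2·x₁ - 2·x₂ - 1]].
At the point, J = [[10.000, -2.000], [3.000, 5.000]] (det J = 56.000).
Solving J·Δ = −F gives Δ = (-0.304, -0.018).
Then the next iterate is (x₁, x₂)₁ = (1.696, 0.982).
Re-evaluating at (1.696, 0.982): F = (0.26833, 0.02011), so ‖F‖₂ = 0.269.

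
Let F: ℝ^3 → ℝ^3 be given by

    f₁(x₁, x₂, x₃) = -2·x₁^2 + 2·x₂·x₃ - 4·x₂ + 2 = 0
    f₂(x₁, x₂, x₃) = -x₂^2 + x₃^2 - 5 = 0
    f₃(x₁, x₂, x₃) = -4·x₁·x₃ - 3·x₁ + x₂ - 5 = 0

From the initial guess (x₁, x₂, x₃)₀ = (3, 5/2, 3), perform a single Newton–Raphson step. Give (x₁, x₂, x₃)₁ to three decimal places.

(0.991, 0.070, 1.350)

At (3, 5/2, 3): F = (-11.000, -2.250, -47.500).
Jacobian J = [[-4·x₁, 2·x₃ - 4, 2·x₂], [0, -2·x₂, 2·x₃], [-4·x₃ - 3, 1, -4·x₁]].
At the point, J = [[-12.000, 2.000, 5.000], [0.000, -5.000, 6.000], [-15.000, 1.000, -12.000]] (det J = -1203.000).
Solving J·Δ = −F gives Δ = (-2.009, -2.430, -1.650).
Then the next iterate is (x₁, x₂, x₃)₁ = (0.991, 0.070, 1.350).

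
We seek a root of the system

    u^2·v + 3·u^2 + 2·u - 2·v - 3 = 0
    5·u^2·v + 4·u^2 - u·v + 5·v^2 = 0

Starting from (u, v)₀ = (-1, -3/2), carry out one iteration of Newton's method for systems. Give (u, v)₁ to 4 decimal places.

(-1.6143, -1.3857)

At (-1, -3/2): F = (-0.5000, 6.2500).
Jacobian J = [[2·u·v + 6·u + 2, u^2 - 2], [10·u·v + 8·u - v, 5·u^2 - u + 10·v]].
At the point, J = [[-1.0000, -1.0000], [8.5000, -9.0000]] (det J = 17.5000).
Solving J·Δ = −F gives Δ = (-0.6143, 0.1143).
Then the next iterate is (u, v)₁ = (-1.6143, -1.3857).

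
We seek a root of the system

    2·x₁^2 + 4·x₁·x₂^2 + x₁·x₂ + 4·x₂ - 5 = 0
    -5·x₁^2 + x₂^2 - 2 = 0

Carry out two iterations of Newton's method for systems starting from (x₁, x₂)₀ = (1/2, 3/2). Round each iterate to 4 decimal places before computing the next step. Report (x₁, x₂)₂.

At (1/2, 3/2): F = (6.7500, -1.0000).
Jacobian J = [[4·x₁ + 4·x₂^2 + x₂, 8·x₁·x₂ + x₁ + 4], [-10·x₁, 2·x₂]].
At the point, J = [[12.5000, 10.5000], [-5.0000, 3.0000]] (det J = 90.0000).
Solving J·Δ = −F gives Δ = (-0.3417, -0.2361).
Then the next iterate is (x₁, x₂)₁ = (0.1583, 1.2639).
Round to (0.1583, 1.2639) and repeat: F = (1.317294, -0.527851), J = [[8.286873, 5.758903], [-1.5830, 2.5278]].
Δ = (-0.2119, 0.0761), so (x₁, x₂)₂ = (-0.0536, 1.3400).

(-0.0536, 1.3400)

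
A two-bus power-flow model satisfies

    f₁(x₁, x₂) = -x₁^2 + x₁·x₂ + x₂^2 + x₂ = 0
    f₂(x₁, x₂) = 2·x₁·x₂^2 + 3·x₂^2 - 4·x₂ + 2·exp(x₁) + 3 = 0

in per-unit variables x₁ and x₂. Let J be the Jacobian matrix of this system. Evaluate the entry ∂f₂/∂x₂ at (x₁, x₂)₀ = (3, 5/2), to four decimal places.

41.0000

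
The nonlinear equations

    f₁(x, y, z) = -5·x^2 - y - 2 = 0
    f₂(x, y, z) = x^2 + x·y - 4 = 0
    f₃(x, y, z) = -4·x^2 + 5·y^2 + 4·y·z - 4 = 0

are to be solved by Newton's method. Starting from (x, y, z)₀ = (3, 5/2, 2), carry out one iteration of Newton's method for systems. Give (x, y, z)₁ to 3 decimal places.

At (3, 5/2, 2): F = (-49.500, 12.500, 11.250).
Jacobian J = [[-10·x, -1, 0], [2·x + y, x, 0], [-8·x, 10·y + 4·z, 4·y]].
At the point, J = [[-30.000, -1.000, 0.000], [8.500, 3.000, 0.000], [-24.000, 33.000, 10.000]] (det J = -815.000).
Solving J·Δ = −F gives Δ = (-1.669, 0.561, -6.982).
Then the next iterate is (x, y, z)₁ = (1.331, 3.061, -4.982).

(1.331, 3.061, -4.982)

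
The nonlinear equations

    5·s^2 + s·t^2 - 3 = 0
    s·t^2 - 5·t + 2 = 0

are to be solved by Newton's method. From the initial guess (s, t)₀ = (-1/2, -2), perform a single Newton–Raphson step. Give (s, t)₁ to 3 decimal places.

(-2.250, -1.000)

At (-1/2, -2): F = (-3.750, 10.000).
Jacobian J = [[10·s + t^2, 2·s·t], [t^2, 2·s·t - 5]].
At the point, J = [[-1.000, 2.000], [4.000, -3.000]] (det J = -5.000).
Solving J·Δ = −F gives Δ = (-1.750, 1.000).
Then the next iterate is (s, t)₁ = (-2.250, -1.000).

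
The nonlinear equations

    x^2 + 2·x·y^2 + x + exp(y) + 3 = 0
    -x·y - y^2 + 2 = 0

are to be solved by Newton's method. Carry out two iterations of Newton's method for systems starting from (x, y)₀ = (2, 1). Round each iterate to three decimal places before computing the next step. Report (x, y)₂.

(-1.416, 2.442)

At (2, 1): F = (15.71828, -1.000).
Jacobian J = [[2·x + 2·y^2 + 1, 4·x·y + exp(y)], [-y, -x - 2·y]].
At the point, J = [[7.000, 10.71828], [-1.000, -4.000]] (det J = -17.28172).
Solving J·Δ = −F gives Δ = (-3.018, 0.504).
Then the next iterate is (x, y)₁ = (-1.018, 1.504).
Round to (-1.018, 1.504) and repeat: F = (2.91251, 1.26906), J = [[3.48803, -1.62464], [-1.504, -1.990]].
Δ = (-0.398, 0.938), so (x, y)₂ = (-1.416, 2.442).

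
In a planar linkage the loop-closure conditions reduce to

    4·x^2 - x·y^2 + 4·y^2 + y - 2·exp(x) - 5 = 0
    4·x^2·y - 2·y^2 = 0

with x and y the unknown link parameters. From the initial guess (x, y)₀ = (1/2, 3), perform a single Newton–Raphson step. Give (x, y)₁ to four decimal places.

(0.6782, 1.8307)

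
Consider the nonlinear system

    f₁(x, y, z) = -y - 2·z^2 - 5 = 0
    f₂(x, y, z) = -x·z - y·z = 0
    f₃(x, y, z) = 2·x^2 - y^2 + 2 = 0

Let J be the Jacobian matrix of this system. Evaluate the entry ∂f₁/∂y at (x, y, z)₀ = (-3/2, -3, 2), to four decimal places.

-1.0000

∂f₁/∂y = -1.
At (-3/2, -3, 2) this is -1.0000.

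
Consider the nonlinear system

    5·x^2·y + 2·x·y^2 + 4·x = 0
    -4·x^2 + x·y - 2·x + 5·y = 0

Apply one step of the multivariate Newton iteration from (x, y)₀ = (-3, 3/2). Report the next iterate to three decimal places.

At (-3, 3/2): F = (42.000, -27.000).
Jacobian J = [[10·x·y + 2·y^2 + 4, 5·x^2 + 4·x·y], [-8·x + y - 2, x + 5]].
At the point, J = [[-36.500, 27.000], [23.500, 2.000]] (det J = -707.500).
Solving J·Δ = −F gives Δ = (1.149, -0.002).
Then the next iterate is (x, y)₁ = (-1.851, 1.498).

(-1.851, 1.498)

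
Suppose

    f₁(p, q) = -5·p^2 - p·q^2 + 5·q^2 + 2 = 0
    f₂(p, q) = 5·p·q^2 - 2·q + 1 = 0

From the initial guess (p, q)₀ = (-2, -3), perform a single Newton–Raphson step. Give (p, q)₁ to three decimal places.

At (-2, -3): F = (45.000, -83.000).
Jacobian J = [[-10·p - q^2, -2·p·q + 10·q], [5·q^2, 10·p·q - 2]].
At the point, J = [[11.000, -42.000], [45.000, 58.000]] (det J = 2528.000).
Solving J·Δ = −F gives Δ = (0.347, 1.162).
Then the next iterate is (p, q)₁ = (-1.653, -1.838).

(-1.653, -1.838)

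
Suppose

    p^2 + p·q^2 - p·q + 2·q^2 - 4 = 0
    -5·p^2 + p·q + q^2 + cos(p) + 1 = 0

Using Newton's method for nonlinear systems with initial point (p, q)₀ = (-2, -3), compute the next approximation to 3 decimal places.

At (-2, -3): F = (-6.000, -4.41615).
Jacobian J = [[2·p + q^2 - q, 2·p·q - p + 4·q], [-10·p + q - sin(p), p + 2·q]].
At the point, J = [[8.000, 2.000], [17.90930, -8.000]] (det J = -99.81859).
Solving J·Δ = −F gives Δ = (0.569, 0.723).
Then the next iterate is (p, q)₁ = (-1.431, -2.277).

(-1.431, -2.277)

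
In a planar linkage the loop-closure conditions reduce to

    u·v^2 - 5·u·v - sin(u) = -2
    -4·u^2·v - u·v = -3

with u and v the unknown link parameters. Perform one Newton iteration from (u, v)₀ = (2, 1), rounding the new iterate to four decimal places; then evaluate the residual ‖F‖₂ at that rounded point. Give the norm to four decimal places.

31.7896

At (2, 1): F = (-6.909297, -15.0000).
Jacobian J = [[v^2 - 5·v - cos(u), 2·u·v - 5·u], [-8·u·v - v, -4·u^2 - u]].
At the point, J = [[-3.583853, -6.0000], [-17.0000, -18.0000]] (det J = -37.490643).
Solving J·Δ = −F gives Δ = (0.9167, -1.6991).
Then the next iterate is (u, v)₁ = (2.9167, -0.6991).
Re-evaluating at (2.9167, -0.6991): F = (13.397833, 28.828428), so ‖F‖₂ = 31.7896.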